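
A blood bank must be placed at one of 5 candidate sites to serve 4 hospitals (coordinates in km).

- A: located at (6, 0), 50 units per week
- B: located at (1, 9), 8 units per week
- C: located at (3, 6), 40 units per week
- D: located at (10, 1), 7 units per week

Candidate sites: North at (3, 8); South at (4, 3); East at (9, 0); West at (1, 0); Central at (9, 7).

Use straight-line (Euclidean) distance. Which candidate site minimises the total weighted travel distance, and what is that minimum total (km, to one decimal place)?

Total weighted distance at each candidate:
  North (3, 8): total = 594.4
  South (4, 3): total = 404.7
  East (9, 0): total = 595.6
  West (1, 0): total = 638.4
  Central (9, 7): total = 732.6
Minimum is at South with total 404.7 km.

South, total 404.7 km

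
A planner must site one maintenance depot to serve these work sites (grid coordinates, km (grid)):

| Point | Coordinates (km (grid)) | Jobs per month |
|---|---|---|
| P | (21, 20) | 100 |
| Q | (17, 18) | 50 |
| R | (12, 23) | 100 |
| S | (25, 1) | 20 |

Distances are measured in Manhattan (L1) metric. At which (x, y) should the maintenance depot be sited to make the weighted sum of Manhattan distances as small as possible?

(17, 20)

Manhattan distance separates: Σwᵢ(|x−xᵢ|+|y−yᵢ|) = Σwᵢ|x−xᵢ| + Σwᵢ|y−yᵢ|, so x and y are optimised independently as 1-D weighted medians.
Total weight W = 270; half = 135.
x-coordinate, sorted with cumulative weight:
  x=12 (R, w=100) cum 100
  x=17 (Q, w=50) cum 150  ← median
  x=21 (P, w=100) cum 250
  x=25 (S, w=20) cum 270
⇒ x* = 17
y-coordinate, sorted with cumulative weight:
  y=1 (S, w=20) cum 20
  y=18 (Q, w=50) cum 70
  y=20 (P, w=100) cum 170  ← median
  y=23 (R, w=100) cum 270
⇒ y* = 20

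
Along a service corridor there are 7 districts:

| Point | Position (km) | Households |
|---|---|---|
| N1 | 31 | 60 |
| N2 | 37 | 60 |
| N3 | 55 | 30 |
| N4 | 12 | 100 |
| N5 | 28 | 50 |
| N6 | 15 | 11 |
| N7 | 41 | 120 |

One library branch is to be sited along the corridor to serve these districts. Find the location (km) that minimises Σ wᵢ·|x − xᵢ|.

For a sum of weighted absolute distances on a line, the optimum is the weighted median (not the mean). Total weight W = 431; half-weight = 215.5.
Sort by position and accumulate weight:
  km 12 (N4, w=100) → cum 100
  km 15 (N6, w=11) → cum 111
  km 28 (N5, w=50) → cum 161
  km 31 (N1, w=60) → cum 221  ≥ 215.5 → median here
  km 37 (N2, w=60) → cum 281
  km 41 (N7, w=120) → cum 401
  km 55 (N3, w=30) → cum 431
Optimal location: km 31.

x = 31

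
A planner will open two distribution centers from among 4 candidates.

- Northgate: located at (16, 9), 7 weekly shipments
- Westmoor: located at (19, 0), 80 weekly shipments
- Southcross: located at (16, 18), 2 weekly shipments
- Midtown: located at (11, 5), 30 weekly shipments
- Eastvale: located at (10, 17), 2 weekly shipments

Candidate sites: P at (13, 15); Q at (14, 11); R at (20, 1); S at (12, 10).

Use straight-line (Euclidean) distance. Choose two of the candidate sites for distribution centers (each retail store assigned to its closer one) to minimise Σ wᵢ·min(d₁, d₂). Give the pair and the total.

Evaluate every pair (each demand assigned to the nearer of the two):
  {R, S}: total = 327.4
  {Q, R}: total = 363.2
  {P, R}: total = 471.3
  {Q, S}: total = 1168.4
  {P, S}: total = 1174.1
  {P, Q}: total = 1203.4
Best pair: {R, S} with total 327.4.

{R, S}, total 327.4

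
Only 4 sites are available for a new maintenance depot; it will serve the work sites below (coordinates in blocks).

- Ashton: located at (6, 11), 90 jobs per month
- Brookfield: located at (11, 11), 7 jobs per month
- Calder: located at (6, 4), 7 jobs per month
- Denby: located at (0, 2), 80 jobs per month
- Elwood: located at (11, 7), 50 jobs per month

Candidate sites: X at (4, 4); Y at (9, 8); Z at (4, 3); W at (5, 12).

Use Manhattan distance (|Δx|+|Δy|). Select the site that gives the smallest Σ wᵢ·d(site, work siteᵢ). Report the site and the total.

Total weighted distance at each candidate:
  X (4, 4): total = 1902
  Y (9, 8): total = 1974
  Z (4, 3): total = 1976
  W (5, 12): total = 2042
Minimum is at X with total 1902 blocks.

X, total 1902 blocks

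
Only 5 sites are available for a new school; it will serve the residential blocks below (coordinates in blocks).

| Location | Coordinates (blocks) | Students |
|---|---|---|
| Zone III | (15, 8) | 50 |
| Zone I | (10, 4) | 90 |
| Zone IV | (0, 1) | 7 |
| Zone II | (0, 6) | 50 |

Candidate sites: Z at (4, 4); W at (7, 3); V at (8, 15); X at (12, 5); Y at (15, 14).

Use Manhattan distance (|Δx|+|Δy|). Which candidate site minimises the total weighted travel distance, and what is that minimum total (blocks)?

X, total 1332 blocks

Total weighted distance at each candidate:
  Z (4, 4): total = 1639
  W (7, 3): total = 1573
  V (8, 15): total = 2874
  X (12, 5): total = 1332
  Y (15, 14): total = 2996
Minimum is at X with total 1332 blocks.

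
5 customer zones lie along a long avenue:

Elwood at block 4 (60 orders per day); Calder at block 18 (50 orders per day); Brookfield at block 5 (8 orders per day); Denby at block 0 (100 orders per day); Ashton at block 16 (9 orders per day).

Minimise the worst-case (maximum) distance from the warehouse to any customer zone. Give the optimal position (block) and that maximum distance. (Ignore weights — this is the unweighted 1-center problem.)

The 1-center on a line is the midpoint of the two extreme points: leftmost at 0, rightmost at 18.
Optimal location = (0 + 18)/2 = 9; maximum distance = (18 − 0)/2 = 9.

location 9, max distance 9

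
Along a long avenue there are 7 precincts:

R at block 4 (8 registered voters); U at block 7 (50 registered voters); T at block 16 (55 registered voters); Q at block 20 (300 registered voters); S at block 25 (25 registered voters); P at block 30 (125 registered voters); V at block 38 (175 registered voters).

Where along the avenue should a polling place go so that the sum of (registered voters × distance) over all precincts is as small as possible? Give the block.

For a sum of weighted absolute distances on a line, the optimum is the weighted median (not the mean). Total weight W = 738; half-weight = 369.
Sort by position and accumulate weight:
  block 4 (R, w=8) → cum 8
  block 7 (U, w=50) → cum 58
  block 16 (T, w=55) → cum 113
  block 20 (Q, w=300) → cum 413  ≥ 369 → median here
  block 25 (S, w=25) → cum 438
  block 30 (P, w=125) → cum 563
  block 38 (V, w=175) → cum 738
Optimal location: block 20.

x = 20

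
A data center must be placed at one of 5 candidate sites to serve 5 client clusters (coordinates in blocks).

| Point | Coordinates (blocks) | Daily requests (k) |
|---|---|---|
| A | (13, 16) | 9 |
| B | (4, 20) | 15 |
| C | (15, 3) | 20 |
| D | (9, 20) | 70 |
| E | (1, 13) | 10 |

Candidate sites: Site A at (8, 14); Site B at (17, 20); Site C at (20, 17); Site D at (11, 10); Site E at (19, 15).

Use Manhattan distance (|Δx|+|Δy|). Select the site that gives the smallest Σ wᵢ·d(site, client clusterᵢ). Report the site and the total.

Total weighted distance at each candidate:
  Site A (8, 14): total = 1143
  Site B (17, 20): total = 1437
  Site C (20, 17): total = 1947
  Site D (11, 10): total = 1517
  Site E (19, 15): total = 1933
Minimum is at Site A with total 1143 blocks.

Site A, total 1143 blocks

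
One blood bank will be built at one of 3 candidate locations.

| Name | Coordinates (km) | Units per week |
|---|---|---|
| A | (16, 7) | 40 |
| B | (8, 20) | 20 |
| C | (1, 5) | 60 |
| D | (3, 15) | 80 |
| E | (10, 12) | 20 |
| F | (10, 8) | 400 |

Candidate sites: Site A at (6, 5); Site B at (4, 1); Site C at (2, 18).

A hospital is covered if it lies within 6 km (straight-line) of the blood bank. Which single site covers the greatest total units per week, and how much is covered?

Site A, covering 460

Coverage radius r = 6 km; a point is covered iff (Δx)²+(Δy)² ≤ 6² = 36.
  Site A (6, 5): covers {C, F} → 460
  Site B (4, 1): covers {C} → 60
  Site C (2, 18): covers {D} → 80
Maximum coverage at Site A: 460 units per week.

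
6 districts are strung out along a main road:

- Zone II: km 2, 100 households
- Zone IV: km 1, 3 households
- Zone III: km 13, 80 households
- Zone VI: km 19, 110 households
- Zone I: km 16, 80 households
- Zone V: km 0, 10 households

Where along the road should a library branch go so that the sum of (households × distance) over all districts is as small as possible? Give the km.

x = 13

For a sum of weighted absolute distances on a line, the optimum is the weighted median (not the mean). Total weight W = 383; half-weight = 191.5.
Sort by position and accumulate weight:
  km 0 (Zone V, w=10) → cum 10
  km 1 (Zone IV, w=3) → cum 13
  km 2 (Zone II, w=100) → cum 113
  km 13 (Zone III, w=80) → cum 193  ≥ 191.5 → median here
  km 16 (Zone I, w=80) → cum 273
  km 19 (Zone VI, w=110) → cum 383
Optimal location: km 13.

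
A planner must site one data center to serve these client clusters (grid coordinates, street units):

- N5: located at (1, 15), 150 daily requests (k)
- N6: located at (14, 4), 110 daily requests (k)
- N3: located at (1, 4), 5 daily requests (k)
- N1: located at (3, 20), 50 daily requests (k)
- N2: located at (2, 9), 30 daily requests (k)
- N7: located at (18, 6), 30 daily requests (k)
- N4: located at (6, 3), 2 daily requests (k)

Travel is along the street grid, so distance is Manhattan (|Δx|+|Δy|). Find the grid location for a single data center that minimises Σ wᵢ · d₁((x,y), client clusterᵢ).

(3, 15)

Manhattan distance separates: Σwᵢ(|x−xᵢ|+|y−yᵢ|) = Σwᵢ|x−xᵢ| + Σwᵢ|y−yᵢ|, so x and y are optimised independently as 1-D weighted medians.
Total weight W = 377; half = 188.5.
x-coordinate, sorted with cumulative weight:
  x=1 (N5, w=150) cum 150
  x=1 (N3, w=5) cum 155
  x=2 (N2, w=30) cum 185
  x=3 (N1, w=50) cum 235  ← median
  x=6 (N4, w=2) cum 237
  x=14 (N6, w=110) cum 347
  x=18 (N7, w=30) cum 377
⇒ x* = 3
y-coordinate, sorted with cumulative weight:
  y=3 (N4, w=2) cum 2
  y=4 (N6, w=110) cum 112
  y=4 (N3, w=5) cum 117
  y=6 (N7, w=30) cum 147
  y=9 (N2, w=30) cum 177
  y=15 (N5, w=150) cum 327  ← median
  y=20 (N1, w=50) cum 377
⇒ y* = 15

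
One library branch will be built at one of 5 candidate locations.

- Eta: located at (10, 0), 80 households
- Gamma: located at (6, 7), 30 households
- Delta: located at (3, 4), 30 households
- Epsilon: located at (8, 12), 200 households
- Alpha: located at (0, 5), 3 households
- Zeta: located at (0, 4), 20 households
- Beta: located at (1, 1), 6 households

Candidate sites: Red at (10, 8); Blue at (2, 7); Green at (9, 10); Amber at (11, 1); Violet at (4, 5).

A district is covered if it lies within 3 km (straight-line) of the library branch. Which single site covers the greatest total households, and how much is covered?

Coverage radius r = 3 km; a point is covered iff (Δx)²+(Δy)² ≤ 3² = 9.
  Red (10, 8): covers {none} → 0
  Blue (2, 7): covers {Alpha} → 3
  Green (9, 10): covers {Epsilon} → 200
  Amber (11, 1): covers {Eta} → 80
  Violet (4, 5): covers {Gamma, Delta} → 60
Maximum coverage at Green: 200 households.

Green, covering 200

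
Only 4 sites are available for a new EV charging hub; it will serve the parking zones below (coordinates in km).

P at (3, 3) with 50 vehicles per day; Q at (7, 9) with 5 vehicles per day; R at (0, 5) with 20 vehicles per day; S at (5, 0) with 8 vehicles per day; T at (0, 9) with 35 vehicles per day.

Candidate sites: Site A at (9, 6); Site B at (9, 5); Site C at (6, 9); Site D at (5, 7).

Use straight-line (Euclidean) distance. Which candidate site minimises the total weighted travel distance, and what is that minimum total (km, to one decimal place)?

Site D, total 589.9 km

Total weighted distance at each candidate:
  Site A (9, 6): total = 924.3
  Site B (9, 5): total = 914.5
  Site C (6, 9): total = 767.1
  Site D (5, 7): total = 589.9
Minimum is at Site D with total 589.9 km.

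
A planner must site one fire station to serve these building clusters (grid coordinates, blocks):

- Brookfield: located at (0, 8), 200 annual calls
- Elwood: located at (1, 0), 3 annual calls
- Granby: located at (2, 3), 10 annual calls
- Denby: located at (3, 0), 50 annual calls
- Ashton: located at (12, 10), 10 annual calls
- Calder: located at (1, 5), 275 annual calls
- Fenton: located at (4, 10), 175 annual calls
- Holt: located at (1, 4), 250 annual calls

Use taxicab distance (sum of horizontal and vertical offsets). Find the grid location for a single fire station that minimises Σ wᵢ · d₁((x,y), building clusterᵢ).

Manhattan distance separates: Σwᵢ(|x−xᵢ|+|y−yᵢ|) = Σwᵢ|x−xᵢ| + Σwᵢ|y−yᵢ|, so x and y are optimised independently as 1-D weighted medians.
Total weight W = 973; half = 486.5.
x-coordinate, sorted with cumulative weight:
  x=0 (Brookfield, w=200) cum 200
  x=1 (Elwood, w=3) cum 203
  x=1 (Calder, w=275) cum 478
  x=1 (Holt, w=250) cum 728  ← median
  x=2 (Granby, w=10) cum 738
  x=3 (Denby, w=50) cum 788
  x=4 (Fenton, w=175) cum 963
  x=12 (Ashton, w=10) cum 973
⇒ x* = 1
y-coordinate, sorted with cumulative weight:
  y=0 (Elwood, w=3) cum 3
  y=0 (Denby, w=50) cum 53
  y=3 (Granby, w=10) cum 63
  y=4 (Holt, w=250) cum 313
  y=5 (Calder, w=275) cum 588  ← median
  y=8 (Brookfield, w=200) cum 788
  y=10 (Ashton, w=10) cum 798
  y=10 (Fenton, w=175) cum 973
⇒ y* = 5

(1, 5)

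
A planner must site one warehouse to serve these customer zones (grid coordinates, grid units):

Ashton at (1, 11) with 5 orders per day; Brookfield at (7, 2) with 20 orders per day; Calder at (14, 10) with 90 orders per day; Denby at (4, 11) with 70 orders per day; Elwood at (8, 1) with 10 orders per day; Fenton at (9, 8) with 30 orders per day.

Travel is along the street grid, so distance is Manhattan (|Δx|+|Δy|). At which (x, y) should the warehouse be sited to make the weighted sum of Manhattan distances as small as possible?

(9, 10)

Manhattan distance separates: Σwᵢ(|x−xᵢ|+|y−yᵢ|) = Σwᵢ|x−xᵢ| + Σwᵢ|y−yᵢ|, so x and y are optimised independently as 1-D weighted medians.
Total weight W = 225; half = 112.5.
x-coordinate, sorted with cumulative weight:
  x=1 (Ashton, w=5) cum 5
  x=4 (Denby, w=70) cum 75
  x=7 (Brookfield, w=20) cum 95
  x=8 (Elwood, w=10) cum 105
  x=9 (Fenton, w=30) cum 135  ← median
  x=14 (Calder, w=90) cum 225
⇒ x* = 9
y-coordinate, sorted with cumulative weight:
  y=1 (Elwood, w=10) cum 10
  y=2 (Brookfield, w=20) cum 30
  y=8 (Fenton, w=30) cum 60
  y=10 (Calder, w=90) cum 150  ← median
  y=11 (Ashton, w=5) cum 155
  y=11 (Denby, w=70) cum 225
⇒ y* = 10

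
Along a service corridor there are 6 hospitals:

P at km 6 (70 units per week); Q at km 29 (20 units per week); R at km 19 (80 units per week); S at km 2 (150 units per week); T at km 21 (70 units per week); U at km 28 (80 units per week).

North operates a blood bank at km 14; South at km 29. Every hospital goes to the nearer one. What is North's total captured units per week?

The indifferent point is the midpoint (14+29)/2 = 21.5; hospitals left of it (closer to North at 14) go to North, those right go to South.
  S at 2 (w=150) → North
  P at 6 (w=70) → North
  R at 19 (w=80) → North
  T at 21 (w=70) → North
  U at 28 (w=80) → South
  Q at 29 (w=20) → South
North captures 370; South captures 100.

370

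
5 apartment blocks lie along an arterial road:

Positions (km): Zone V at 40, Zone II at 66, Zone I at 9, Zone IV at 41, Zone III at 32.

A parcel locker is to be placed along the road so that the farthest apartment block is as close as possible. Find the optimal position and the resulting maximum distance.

location 37.5, max distance 28.5

The 1-center on a line is the midpoint of the two extreme points: leftmost at 9, rightmost at 66.
Optimal location = (9 + 66)/2 = 37.5; maximum distance = (66 − 9)/2 = 28.5.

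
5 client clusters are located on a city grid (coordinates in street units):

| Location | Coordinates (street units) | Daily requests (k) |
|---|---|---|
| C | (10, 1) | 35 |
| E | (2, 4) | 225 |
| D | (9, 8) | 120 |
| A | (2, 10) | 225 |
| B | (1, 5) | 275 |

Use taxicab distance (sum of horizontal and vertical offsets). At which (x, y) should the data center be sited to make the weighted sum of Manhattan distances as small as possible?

Manhattan distance separates: Σwᵢ(|x−xᵢ|+|y−yᵢ|) = Σwᵢ|x−xᵢ| + Σwᵢ|y−yᵢ|, so x and y are optimised independently as 1-D weighted medians.
Total weight W = 880; half = 440.
x-coordinate, sorted with cumulative weight:
  x=1 (B, w=275) cum 275
  x=2 (E, w=225) cum 500  ← median
  x=2 (A, w=225) cum 725
  x=9 (D, w=120) cum 845
  x=10 (C, w=35) cum 880
⇒ x* = 2
y-coordinate, sorted with cumulative weight:
  y=1 (C, w=35) cum 35
  y=4 (E, w=225) cum 260
  y=5 (B, w=275) cum 535  ← median
  y=8 (D, w=120) cum 655
  y=10 (A, w=225) cum 880
⇒ y* = 5

(2, 5)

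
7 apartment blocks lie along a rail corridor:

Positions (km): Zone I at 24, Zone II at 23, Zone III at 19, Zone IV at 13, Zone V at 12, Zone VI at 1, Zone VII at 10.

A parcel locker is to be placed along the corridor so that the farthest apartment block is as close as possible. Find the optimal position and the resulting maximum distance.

location 12.5, max distance 11.5

The 1-center on a line is the midpoint of the two extreme points: leftmost at 1, rightmost at 24.
Optimal location = (1 + 24)/2 = 12.5; maximum distance = (24 − 1)/2 = 11.5.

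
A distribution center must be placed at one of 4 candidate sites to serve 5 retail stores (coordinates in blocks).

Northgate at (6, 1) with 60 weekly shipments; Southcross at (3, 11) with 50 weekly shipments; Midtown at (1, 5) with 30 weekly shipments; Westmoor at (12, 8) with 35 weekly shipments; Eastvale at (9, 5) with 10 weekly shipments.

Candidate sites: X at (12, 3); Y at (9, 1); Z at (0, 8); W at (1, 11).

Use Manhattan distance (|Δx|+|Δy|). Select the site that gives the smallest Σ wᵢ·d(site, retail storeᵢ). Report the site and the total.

Total weighted distance at each candidate:
  X (12, 3): total = 1945
  Y (9, 1): total = 1730
  Z (0, 8): total = 1740
  W (1, 11): total = 1810
Minimum is at Y with total 1730 blocks.

Y, total 1730 blocks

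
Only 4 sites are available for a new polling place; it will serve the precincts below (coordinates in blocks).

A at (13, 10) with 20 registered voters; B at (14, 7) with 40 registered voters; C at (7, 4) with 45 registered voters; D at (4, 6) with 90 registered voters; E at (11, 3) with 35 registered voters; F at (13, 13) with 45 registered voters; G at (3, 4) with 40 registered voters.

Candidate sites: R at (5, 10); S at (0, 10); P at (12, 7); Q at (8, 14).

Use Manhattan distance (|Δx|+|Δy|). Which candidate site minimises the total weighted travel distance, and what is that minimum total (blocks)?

P, total 2300 blocks

Total weighted distance at each candidate:
  R (5, 10): total = 2720
  S (0, 10): total = 3955
  P (12, 7): total = 2300
  Q (8, 14): total = 3635
Minimum is at P with total 2300 blocks.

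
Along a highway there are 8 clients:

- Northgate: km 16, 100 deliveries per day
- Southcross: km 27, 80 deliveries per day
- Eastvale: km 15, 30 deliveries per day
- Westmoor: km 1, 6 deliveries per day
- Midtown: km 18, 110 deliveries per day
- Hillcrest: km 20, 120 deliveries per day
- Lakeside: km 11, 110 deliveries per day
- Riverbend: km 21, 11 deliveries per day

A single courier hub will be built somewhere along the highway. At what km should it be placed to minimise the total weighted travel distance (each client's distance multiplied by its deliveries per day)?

For a sum of weighted absolute distances on a line, the optimum is the weighted median (not the mean). Total weight W = 567; half-weight = 283.5.
Sort by position and accumulate weight:
  km 1 (Westmoor, w=6) → cum 6
  km 11 (Lakeside, w=110) → cum 116
  km 15 (Eastvale, w=30) → cum 146
  km 16 (Northgate, w=100) → cum 246
  km 18 (Midtown, w=110) → cum 356  ≥ 283.5 → median here
  km 20 (Hillcrest, w=120) → cum 476
  km 21 (Riverbend, w=11) → cum 487
  km 27 (Southcross, w=80) → cum 567
Optimal location: km 18.

x = 18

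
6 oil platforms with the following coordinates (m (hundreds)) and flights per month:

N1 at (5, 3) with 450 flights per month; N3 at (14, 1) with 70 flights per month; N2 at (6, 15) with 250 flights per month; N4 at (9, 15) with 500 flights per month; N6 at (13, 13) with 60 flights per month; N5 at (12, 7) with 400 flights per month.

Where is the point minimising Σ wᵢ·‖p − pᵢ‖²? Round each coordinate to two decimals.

(8.56, 9.39)

The minimiser of Σwᵢ‖p−pᵢ‖² is the weighted centroid p* = (Σwᵢpᵢ)/(Σwᵢ).
Σwᵢ = 1730.
Σwᵢxᵢ = 450·5 + 70·14 + 250·6 + 500·9 + 60·13 + 400·12 = 14810.
Σwᵢyᵢ = 450·3 + 70·1 + 250·15 + 500·15 + 60·13 + 400·7 = 16250.
x* = 14810/1730 = 8.56, y* = 16250/1730 = 9.39.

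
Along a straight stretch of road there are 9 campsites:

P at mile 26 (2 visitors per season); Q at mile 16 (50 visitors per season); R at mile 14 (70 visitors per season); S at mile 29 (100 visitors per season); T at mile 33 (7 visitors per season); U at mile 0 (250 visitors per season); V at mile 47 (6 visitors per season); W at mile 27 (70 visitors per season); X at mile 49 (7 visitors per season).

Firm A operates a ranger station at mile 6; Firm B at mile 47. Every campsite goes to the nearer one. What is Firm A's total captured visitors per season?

The indifferent point is the midpoint (6+47)/2 = 26.5; campsites left of it (closer to Firm A at 6) go to Firm A, those right go to Firm B.
  U at 0 (w=250) → Firm A
  R at 14 (w=70) → Firm A
  Q at 16 (w=50) → Firm A
  P at 26 (w=2) → Firm A
  W at 27 (w=70) → Firm B
  S at 29 (w=100) → Firm B
  T at 33 (w=7) → Firm B
  V at 47 (w=6) → Firm B
  X at 49 (w=7) → Firm B
Firm A captures 372; Firm B captures 190.

372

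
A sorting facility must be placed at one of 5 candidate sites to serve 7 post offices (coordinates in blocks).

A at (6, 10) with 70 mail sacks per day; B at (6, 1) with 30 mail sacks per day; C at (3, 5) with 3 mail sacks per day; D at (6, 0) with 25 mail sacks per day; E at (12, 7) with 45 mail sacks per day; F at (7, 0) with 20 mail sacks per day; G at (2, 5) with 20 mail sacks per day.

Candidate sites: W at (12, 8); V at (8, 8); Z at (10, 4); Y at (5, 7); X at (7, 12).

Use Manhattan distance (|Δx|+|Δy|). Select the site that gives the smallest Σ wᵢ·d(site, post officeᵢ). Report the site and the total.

Total weighted distance at each candidate:
  W (12, 8): total = 1901
  V (8, 8): total = 1409
  Z (10, 4): total = 1679
  Y (5, 7): total = 1297
  X (7, 12): total = 1858
Minimum is at Y with total 1297 blocks.

Y, total 1297 blocks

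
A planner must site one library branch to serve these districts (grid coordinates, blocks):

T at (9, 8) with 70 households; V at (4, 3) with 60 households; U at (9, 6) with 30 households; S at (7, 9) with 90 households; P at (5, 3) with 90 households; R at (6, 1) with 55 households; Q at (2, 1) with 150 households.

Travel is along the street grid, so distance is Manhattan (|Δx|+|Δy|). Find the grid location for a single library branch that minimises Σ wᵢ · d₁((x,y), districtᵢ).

(5, 3)

Manhattan distance separates: Σwᵢ(|x−xᵢ|+|y−yᵢ|) = Σwᵢ|x−xᵢ| + Σwᵢ|y−yᵢ|, so x and y are optimised independently as 1-D weighted medians.
Total weight W = 545; half = 272.5.
x-coordinate, sorted with cumulative weight:
  x=2 (Q, w=150) cum 150
  x=4 (V, w=60) cum 210
  x=5 (P, w=90) cum 300  ← median
  x=6 (R, w=55) cum 355
  x=7 (S, w=90) cum 445
  x=9 (T, w=70) cum 515
  x=9 (U, w=30) cum 545
⇒ x* = 5
y-coordinate, sorted with cumulative weight:
  y=1 (R, w=55) cum 55
  y=1 (Q, w=150) cum 205
  y=3 (V, w=60) cum 265
  y=3 (P, w=90) cum 355  ← median
  y=6 (U, w=30) cum 385
  y=8 (T, w=70) cum 455
  y=9 (S, w=90) cum 545
⇒ y* = 3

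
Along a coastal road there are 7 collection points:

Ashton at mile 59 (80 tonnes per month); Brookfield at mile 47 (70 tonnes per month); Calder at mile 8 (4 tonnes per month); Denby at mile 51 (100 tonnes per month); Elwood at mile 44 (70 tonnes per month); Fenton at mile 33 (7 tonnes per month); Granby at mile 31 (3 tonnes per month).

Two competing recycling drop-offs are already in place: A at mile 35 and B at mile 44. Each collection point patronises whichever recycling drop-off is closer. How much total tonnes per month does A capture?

14

The indifferent point is the midpoint (35+44)/2 = 39.5; collection points left of it (closer to A at 35) go to A, those right go to B.
  Calder at 8 (w=4) → A
  Granby at 31 (w=3) → A
  Fenton at 33 (w=7) → A
  Elwood at 44 (w=70) → B
  Brookfield at 47 (w=70) → B
  Denby at 51 (w=100) → B
  Ashton at 59 (w=80) → B
A captures 14; B captures 320.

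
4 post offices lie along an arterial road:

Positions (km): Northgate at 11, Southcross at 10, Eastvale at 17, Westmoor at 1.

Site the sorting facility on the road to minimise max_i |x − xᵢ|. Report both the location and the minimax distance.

The 1-center on a line is the midpoint of the two extreme points: leftmost at 1, rightmost at 17.
Optimal location = (1 + 17)/2 = 9; maximum distance = (17 − 1)/2 = 8.

location 9, max distance 8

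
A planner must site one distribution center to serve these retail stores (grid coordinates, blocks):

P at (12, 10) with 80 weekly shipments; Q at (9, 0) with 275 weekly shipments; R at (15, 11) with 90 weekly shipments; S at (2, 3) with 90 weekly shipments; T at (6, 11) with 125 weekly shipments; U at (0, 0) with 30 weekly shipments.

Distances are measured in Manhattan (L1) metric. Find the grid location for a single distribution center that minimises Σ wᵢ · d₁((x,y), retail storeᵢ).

(9, 3)

Manhattan distance separates: Σwᵢ(|x−xᵢ|+|y−yᵢ|) = Σwᵢ|x−xᵢ| + Σwᵢ|y−yᵢ|, so x and y are optimised independently as 1-D weighted medians.
Total weight W = 690; half = 345.
x-coordinate, sorted with cumulative weight:
  x=0 (U, w=30) cum 30
  x=2 (S, w=90) cum 120
  x=6 (T, w=125) cum 245
  x=9 (Q, w=275) cum 520  ← median
  x=12 (P, w=80) cum 600
  x=15 (R, w=90) cum 690
⇒ x* = 9
y-coordinate, sorted with cumulative weight:
  y=0 (Q, w=275) cum 275
  y=0 (U, w=30) cum 305
  y=3 (S, w=90) cum 395  ← median
  y=10 (P, w=80) cum 475
  y=11 (R, w=90) cum 565
  y=11 (T, w=125) cum 690
⇒ y* = 3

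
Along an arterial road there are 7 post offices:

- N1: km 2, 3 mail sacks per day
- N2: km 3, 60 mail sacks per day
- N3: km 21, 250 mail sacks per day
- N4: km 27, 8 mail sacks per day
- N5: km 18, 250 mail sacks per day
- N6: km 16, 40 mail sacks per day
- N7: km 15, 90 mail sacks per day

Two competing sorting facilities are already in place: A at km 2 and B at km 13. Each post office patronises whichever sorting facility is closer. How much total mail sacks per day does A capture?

The indifferent point is the midpoint (2+13)/2 = 7.5; post offices left of it (closer to A at 2) go to A, those right go to B.
  N1 at 2 (w=3) → A
  N2 at 3 (w=60) → A
  N7 at 15 (w=90) → B
  N6 at 16 (w=40) → B
  N5 at 18 (w=250) → B
  N3 at 21 (w=250) → B
  N4 at 27 (w=8) → B
A captures 63; B captures 638.

63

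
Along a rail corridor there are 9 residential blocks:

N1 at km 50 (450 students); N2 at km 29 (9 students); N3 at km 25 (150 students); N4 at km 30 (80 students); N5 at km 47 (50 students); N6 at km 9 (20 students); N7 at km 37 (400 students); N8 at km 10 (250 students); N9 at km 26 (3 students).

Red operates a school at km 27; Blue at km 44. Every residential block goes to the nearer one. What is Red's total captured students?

The indifferent point is the midpoint (27+44)/2 = 35.5; residential blocks left of it (closer to Red at 27) go to Red, those right go to Blue.
  N6 at 9 (w=20) → Red
  N8 at 10 (w=250) → Red
  N3 at 25 (w=150) → Red
  N9 at 26 (w=3) → Red
  N2 at 29 (w=9) → Red
  N4 at 30 (w=80) → Red
  N7 at 37 (w=400) → Blue
  N5 at 47 (w=50) → Blue
  N1 at 50 (w=450) → Blue
Red captures 512; Blue captures 900.

512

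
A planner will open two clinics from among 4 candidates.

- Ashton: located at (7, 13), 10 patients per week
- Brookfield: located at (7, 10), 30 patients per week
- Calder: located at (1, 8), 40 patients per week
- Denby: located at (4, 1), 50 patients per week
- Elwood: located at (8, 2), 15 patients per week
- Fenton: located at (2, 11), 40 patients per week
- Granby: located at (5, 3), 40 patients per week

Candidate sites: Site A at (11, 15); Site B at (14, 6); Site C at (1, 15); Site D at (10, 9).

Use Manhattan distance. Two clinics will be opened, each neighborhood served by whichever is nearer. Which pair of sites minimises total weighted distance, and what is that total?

{Site C, Site D}, total 1945

Evaluate every pair (each demand assigned to the nearer of the two):
  {Site C, Site D}: total = 1945
  {Site A, Site D}: total = 2255
  {Site B, Site D}: total = 2265
  {Site B, Site C}: total = 2270
  {Site A, Site C}: total = 2540
  {Site A, Site B}: total = 2830
Best pair: {Site C, Site D} with total 1945.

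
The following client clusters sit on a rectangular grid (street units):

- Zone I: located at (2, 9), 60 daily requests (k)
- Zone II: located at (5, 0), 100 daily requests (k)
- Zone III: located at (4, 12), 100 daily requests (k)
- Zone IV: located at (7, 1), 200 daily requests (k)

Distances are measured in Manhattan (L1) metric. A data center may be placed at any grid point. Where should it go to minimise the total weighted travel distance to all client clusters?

(5, 1)

Manhattan distance separates: Σwᵢ(|x−xᵢ|+|y−yᵢ|) = Σwᵢ|x−xᵢ| + Σwᵢ|y−yᵢ|, so x and y are optimised independently as 1-D weighted medians.
Total weight W = 460; half = 230.
x-coordinate, sorted with cumulative weight:
  x=2 (Zone I, w=60) cum 60
  x=4 (Zone III, w=100) cum 160
  x=5 (Zone II, w=100) cum 260  ← median
  x=7 (Zone IV, w=200) cum 460
⇒ x* = 5
y-coordinate, sorted with cumulative weight:
  y=0 (Zone II, w=100) cum 100
  y=1 (Zone IV, w=200) cum 300  ← median
  y=9 (Zone I, w=60) cum 360
  y=12 (Zone III, w=100) cum 460
⇒ y* = 1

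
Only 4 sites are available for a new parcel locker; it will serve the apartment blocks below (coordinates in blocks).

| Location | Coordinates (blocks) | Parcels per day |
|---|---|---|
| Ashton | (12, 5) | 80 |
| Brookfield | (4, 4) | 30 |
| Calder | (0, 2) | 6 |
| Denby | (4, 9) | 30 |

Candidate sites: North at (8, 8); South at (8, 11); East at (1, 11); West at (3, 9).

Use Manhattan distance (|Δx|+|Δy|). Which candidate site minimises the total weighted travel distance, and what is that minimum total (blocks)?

Total weighted distance at each candidate:
  North (8, 8): total = 1034
  South (8, 11): total = 1412
  East (1, 11): total = 1870
  West (3, 9): total = 1310
Minimum is at North with total 1034 blocks.

North, total 1034 blocks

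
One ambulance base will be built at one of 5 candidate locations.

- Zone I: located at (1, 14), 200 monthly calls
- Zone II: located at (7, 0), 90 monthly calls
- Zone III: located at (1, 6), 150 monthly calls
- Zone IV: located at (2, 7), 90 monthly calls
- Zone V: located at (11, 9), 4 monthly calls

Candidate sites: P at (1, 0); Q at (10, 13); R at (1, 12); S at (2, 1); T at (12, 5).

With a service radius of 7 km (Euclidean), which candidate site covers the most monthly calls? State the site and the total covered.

Coverage radius r = 7 km; a point is covered iff (Δx)²+(Δy)² ≤ 7² = 49.
  P (1, 0): covers {Zone II, Zone III} → 240
  Q (10, 13): covers {Zone V} → 4
  R (1, 12): covers {Zone I, Zone III, Zone IV} → 440
  S (2, 1): covers {Zone II, Zone III, Zone IV} → 330
  T (12, 5): covers {Zone V} → 4
Maximum coverage at R: 440 monthly calls.

R, covering 440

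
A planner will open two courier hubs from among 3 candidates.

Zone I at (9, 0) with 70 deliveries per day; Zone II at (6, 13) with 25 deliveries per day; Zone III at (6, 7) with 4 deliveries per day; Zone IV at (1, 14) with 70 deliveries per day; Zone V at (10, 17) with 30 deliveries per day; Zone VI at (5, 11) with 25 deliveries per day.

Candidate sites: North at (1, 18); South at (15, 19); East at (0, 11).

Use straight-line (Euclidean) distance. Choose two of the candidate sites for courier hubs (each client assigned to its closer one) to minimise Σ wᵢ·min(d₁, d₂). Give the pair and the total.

Evaluate every pair (each demand assigned to the nearer of the two):
  {South, East}: total = 1689.8
  {North, East}: total = 1799.9
  {North, South}: total = 2247.1
Best pair: {South, East} with total 1689.8.

{South, East}, total 1689.8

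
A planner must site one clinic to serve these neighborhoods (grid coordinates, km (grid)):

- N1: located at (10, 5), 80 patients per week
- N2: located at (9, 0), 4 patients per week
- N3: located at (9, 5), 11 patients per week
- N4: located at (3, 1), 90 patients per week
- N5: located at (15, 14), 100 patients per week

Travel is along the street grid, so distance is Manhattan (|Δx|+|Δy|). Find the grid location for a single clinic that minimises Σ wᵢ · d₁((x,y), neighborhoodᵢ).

(10, 5)

Manhattan distance separates: Σwᵢ(|x−xᵢ|+|y−yᵢ|) = Σwᵢ|x−xᵢ| + Σwᵢ|y−yᵢ|, so x and y are optimised independently as 1-D weighted medians.
Total weight W = 285; half = 142.5.
x-coordinate, sorted with cumulative weight:
  x=3 (N4, w=90) cum 90
  x=9 (N2, w=4) cum 94
  x=9 (N3, w=11) cum 105
  x=10 (N1, w=80) cum 185  ← median
  x=15 (N5, w=100) cum 285
⇒ x* = 10
y-coordinate, sorted with cumulative weight:
  y=0 (N2, w=4) cum 4
  y=1 (N4, w=90) cum 94
  y=5 (N1, w=80) cum 174  ← median
  y=5 (N3, w=11) cum 185
  y=14 (N5, w=100) cum 285
⇒ y* = 5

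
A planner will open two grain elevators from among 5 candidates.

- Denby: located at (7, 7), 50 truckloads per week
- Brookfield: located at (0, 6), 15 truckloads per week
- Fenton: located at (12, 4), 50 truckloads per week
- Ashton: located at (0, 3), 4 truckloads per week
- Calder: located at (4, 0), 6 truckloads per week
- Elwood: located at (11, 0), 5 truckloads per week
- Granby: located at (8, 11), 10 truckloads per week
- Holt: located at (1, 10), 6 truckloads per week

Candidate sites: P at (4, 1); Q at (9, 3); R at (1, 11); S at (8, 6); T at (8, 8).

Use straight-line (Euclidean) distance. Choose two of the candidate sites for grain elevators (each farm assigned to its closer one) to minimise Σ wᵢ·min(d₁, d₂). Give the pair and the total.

Evaluate every pair (each demand assigned to the nearer of the two):
  {Q, T}: total = 515.2
  {Q, S}: total = 534.4
  {R, S}: total = 535.9
  {P, S}: total = 546.2
  {P, T}: total = 582.5
  {R, T}: total = 594.7
  {S, T}: total = 599.0
  {Q, R}: total = 619.5
  {P, Q}: total = 657.2
  {P, R}: total = 974.3
Best pair: {Q, T} with total 515.2.

{Q, T}, total 515.2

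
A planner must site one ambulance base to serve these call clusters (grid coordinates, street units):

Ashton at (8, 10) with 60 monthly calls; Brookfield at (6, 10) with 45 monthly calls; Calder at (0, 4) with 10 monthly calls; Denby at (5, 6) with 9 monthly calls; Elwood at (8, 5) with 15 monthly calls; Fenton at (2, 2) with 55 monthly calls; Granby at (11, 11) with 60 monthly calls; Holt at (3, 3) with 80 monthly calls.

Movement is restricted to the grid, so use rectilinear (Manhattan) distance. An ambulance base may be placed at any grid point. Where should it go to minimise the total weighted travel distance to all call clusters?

(6, 6)

Manhattan distance separates: Σwᵢ(|x−xᵢ|+|y−yᵢ|) = Σwᵢ|x−xᵢ| + Σwᵢ|y−yᵢ|, so x and y are optimised independently as 1-D weighted medians.
Total weight W = 334; half = 167.
x-coordinate, sorted with cumulative weight:
  x=0 (Calder, w=10) cum 10
  x=2 (Fenton, w=55) cum 65
  x=3 (Holt, w=80) cum 145
  x=5 (Denby, w=9) cum 154
  x=6 (Brookfield, w=45) cum 199  ← median
  x=8 (Ashton, w=60) cum 259
  x=8 (Elwood, w=15) cum 274
  x=11 (Granby, w=60) cum 334
⇒ x* = 6
y-coordinate, sorted with cumulative weight:
  y=2 (Fenton, w=55) cum 55
  y=3 (Holt, w=80) cum 135
  y=4 (Calder, w=10) cum 145
  y=5 (Elwood, w=15) cum 160
  y=6 (Denby, w=9) cum 169  ← median
  y=10 (Ashton, w=60) cum 229
  y=10 (Brookfield, w=45) cum 274
  y=11 (Granby, w=60) cum 334
⇒ y* = 6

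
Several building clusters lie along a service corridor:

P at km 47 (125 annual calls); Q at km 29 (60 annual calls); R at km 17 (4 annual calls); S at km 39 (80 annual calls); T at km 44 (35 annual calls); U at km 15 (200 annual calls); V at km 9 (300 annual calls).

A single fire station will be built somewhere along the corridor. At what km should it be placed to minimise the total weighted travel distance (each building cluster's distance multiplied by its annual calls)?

For a sum of weighted absolute distances on a line, the optimum is the weighted median (not the mean). Total weight W = 804; half-weight = 402.
Sort by position and accumulate weight:
  km 9 (V, w=300) → cum 300
  km 15 (U, w=200) → cum 500  ≥ 402 → median here
  km 17 (R, w=4) → cum 504
  km 29 (Q, w=60) → cum 564
  km 39 (S, w=80) → cum 644
  km 44 (T, w=35) → cum 679
  km 47 (P, w=125) → cum 804
Optimal location: km 15.

x = 15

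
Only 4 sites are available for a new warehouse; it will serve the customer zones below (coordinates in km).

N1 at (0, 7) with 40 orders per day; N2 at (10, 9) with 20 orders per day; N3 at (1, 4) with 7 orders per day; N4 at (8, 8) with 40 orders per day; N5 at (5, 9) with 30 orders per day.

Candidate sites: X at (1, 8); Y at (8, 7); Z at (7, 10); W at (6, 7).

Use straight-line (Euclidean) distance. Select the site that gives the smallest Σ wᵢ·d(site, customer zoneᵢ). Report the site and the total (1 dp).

Total weighted distance at each candidate:
  X (1, 8): total = 669.4
  Y (8, 7): total = 578.0
  Z (7, 10): total = 583.8
  W (6, 7): total = 526.8
Minimum is at W with total 526.8 km.

W, total 526.8 km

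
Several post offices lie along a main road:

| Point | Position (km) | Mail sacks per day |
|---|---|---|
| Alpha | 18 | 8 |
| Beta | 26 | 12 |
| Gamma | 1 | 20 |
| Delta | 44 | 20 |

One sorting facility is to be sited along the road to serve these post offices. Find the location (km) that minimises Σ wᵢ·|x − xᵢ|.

For a sum of weighted absolute distances on a line, the optimum is the weighted median (not the mean). Total weight W = 60; half-weight = 30.
Sort by position and accumulate weight:
  km 1 (Gamma, w=20) → cum 20
  km 18 (Alpha, w=8) → cum 28
  km 26 (Beta, w=12) → cum 40  ≥ 30 → median here
  km 44 (Delta, w=20) → cum 60
Optimal location: km 26.

x = 26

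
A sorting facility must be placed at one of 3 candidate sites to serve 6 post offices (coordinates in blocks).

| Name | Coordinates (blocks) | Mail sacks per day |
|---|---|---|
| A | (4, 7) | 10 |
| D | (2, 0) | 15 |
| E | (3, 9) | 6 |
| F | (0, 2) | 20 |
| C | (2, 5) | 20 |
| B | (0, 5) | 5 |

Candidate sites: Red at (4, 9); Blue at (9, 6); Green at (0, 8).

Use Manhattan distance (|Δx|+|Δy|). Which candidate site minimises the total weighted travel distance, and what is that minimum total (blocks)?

Total weighted distance at each candidate:
  Red (4, 9): total = 571
  Blue (9, 6): total = 779
  Green (0, 8): total = 459
Minimum is at Green with total 459 blocks.

Green, total 459 blocks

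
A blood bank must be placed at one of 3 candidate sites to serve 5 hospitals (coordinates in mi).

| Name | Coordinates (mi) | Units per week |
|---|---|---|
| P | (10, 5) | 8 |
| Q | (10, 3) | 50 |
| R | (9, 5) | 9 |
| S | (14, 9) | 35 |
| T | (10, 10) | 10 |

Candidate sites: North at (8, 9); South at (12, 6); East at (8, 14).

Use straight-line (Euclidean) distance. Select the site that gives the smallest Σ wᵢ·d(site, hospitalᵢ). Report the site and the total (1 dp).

South, total 397.5 mi

Total weighted distance at each candidate:
  North (8, 9): total = 621.5
  South (12, 6): total = 397.5
  East (8, 14): total = 1032.4
Minimum is at South with total 397.5 mi.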